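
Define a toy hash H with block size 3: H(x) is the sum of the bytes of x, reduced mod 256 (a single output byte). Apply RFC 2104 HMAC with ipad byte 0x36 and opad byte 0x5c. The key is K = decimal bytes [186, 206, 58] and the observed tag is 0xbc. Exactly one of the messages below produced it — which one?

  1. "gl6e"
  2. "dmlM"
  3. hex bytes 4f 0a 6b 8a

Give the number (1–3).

3

Key decimal bytes [186, 206, 58] = ba ce 3a is exactly B = 3 bytes: K' = ba ce 3a.
K' ⊕ ipad = 8c f8 0c; K' ⊕ opad = e6 92 66.
m1: inner = H(8c f8 0c 67 6c 36 65) = fe; tag = H(e6 92 66 fe) = dc
m2: inner = H(8c f8 0c 64 6d 6c 4d) = 1a; tag = H(e6 92 66 1a) = f8
m3: inner = H(8c f8 0c 4f 0a 6b 8a) = de; tag = H(e6 92 66 de) = bc ← matches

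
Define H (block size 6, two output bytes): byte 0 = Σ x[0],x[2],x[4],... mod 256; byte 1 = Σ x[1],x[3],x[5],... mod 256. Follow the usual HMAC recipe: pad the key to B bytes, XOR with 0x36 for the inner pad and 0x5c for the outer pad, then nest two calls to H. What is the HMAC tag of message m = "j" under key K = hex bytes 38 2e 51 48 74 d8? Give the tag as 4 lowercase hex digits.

ba8e

Key hex bytes 38 2e 51 48 74 d8 is exactly B = 6 bytes: K' = 38 2e 51 48 74 d8.
K' ⊕ ipad = 0e 18 67 7e 42 ee.  K' ⊕ opad = 64 72 0d 14 28 84.
Inner input = (K'⊕ipad) ∥ m = 0e 18 67 7e 42 ee ∥ 6a.
Inner hash: even-index sum = 289 mod 256 = 33; odd-index sum = 388 mod 256 = 132 → 21 84.
Outer input = (K'⊕opad) ∥ inner = 64 72 0d 14 28 84 ∥ 21 84.
Outer hash (tag): even-index sum = 186 mod 256 = 186; odd-index sum = 398 mod 256 = 142 → ba 8e.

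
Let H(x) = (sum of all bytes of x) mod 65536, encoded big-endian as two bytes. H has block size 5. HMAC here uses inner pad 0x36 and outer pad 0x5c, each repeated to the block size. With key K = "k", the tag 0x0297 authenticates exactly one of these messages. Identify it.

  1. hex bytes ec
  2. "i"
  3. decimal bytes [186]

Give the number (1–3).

3

Key "k" = 6b is 1 byte ≤ B = 5; zero-pad to 5 bytes: K' = 6b 00 00 00 00.
K' ⊕ ipad = 5d 36 36 36 36; K' ⊕ opad = 37 5c 5c 5c 5c.
m1: inner = H(5d 36 36 36 36 ec) = 02 21; tag = H(37 5c 5c 5c 5c 02 21) = 01ca
m2: inner = H(5d 36 36 36 36 69) = 01 9e; tag = H(37 5c 5c 5c 5c 01 9e) = 0246
m3: inner = H(5d 36 36 36 36 ba) = 01 ef; tag = H(37 5c 5c 5c 5c 01 ef) = 0297 ← matches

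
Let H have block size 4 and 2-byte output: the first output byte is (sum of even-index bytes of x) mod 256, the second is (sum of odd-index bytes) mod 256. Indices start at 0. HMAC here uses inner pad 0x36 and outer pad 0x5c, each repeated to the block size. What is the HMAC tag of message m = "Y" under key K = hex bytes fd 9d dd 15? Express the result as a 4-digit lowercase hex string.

31d8

Key hex bytes fd 9d dd 15 is exactly B = 4 bytes: K' = fd 9d dd 15.
K' ⊕ ipad = cb ab eb 23.  K' ⊕ opad = a1 c1 81 49.
Inner input = (K'⊕ipad) ∥ m = cb ab eb 23 ∥ 59.
Inner hash: even-index sum = 527 mod 256 = 15; odd-index sum = 206 mod 256 = 206 → 0f ce.
Outer input = (K'⊕opad) ∥ inner = a1 c1 81 49 ∥ 0f ce.
Outer hash (tag): even-index sum = 305 mod 256 = 49; odd-index sum = 472 mod 256 = 216 → 31 d8.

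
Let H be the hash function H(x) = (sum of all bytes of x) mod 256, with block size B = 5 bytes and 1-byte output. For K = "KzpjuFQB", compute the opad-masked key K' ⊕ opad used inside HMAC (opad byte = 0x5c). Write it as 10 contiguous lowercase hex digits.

b15c5c5c5c

Key "KzpjuFQB" = 4b 7a 70 6a 75 46 51 42 is 8 bytes > B = 5, so hash it first: H(key) = ed, then zero-pad to 5 bytes: K' = ed 00 00 00 00.
XOR each byte with 0x5c: ed⊕5c=b1, 00⊕5c=5c, 00⊕5c=5c, 00⊕5c=5c, 00⊕5c=5c.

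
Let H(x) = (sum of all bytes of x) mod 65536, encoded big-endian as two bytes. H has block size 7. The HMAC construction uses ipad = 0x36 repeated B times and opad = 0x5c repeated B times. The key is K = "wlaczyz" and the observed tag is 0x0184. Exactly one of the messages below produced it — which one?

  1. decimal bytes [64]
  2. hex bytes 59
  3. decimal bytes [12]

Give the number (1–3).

Key "wlaczyz" = 77 6c 61 63 7a 79 7a is exactly B = 7 bytes: K' = 77 6c 61 63 7a 79 7a.
K' ⊕ ipad = 41 5a 57 55 4c 4f 4c; K' ⊕ opad = 2b 30 3d 3f 26 25 26.
m1: inner = H(41 5a 57 55 4c 4f 4c 40) = 02 6e; tag = H(2b 30 3d 3f 26 25 26 02 6e) = 01b8
m2: inner = H(41 5a 57 55 4c 4f 4c 59) = 02 87; tag = H(2b 30 3d 3f 26 25 26 02 87) = 01d1
m3: inner = H(41 5a 57 55 4c 4f 4c 0c) = 02 3a; tag = H(2b 30 3d 3f 26 25 26 02 3a) = 0184 ← matches

3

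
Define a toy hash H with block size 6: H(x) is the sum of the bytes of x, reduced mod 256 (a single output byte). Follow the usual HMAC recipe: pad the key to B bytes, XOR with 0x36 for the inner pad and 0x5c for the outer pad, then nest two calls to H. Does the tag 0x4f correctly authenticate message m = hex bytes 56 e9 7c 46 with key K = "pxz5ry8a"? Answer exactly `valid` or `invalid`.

valid

Key "pxz5ry8a" = 70 78 7a 35 72 79 38 61 is 8 bytes > B = 6, so hash it first: H(key) = 1b, then zero-pad to 6 bytes: K' = 1b 00 00 00 00 00.
K' ⊕ ipad = 2d 36 36 36 36 36; K' ⊕ opad = 47 5c 5c 5c 5c 5c.
Inner hash: sum = 45+54+54+54+54+54+86+233+124+70 = 828; mod 256 = 60 → 3c.
Outer hash (recomputed tag): sum = 71+92+92+92+92+92+60 = 591; mod 256 = 79 → 4f.
Recomputed tag = 4f; claimed = 4f → match.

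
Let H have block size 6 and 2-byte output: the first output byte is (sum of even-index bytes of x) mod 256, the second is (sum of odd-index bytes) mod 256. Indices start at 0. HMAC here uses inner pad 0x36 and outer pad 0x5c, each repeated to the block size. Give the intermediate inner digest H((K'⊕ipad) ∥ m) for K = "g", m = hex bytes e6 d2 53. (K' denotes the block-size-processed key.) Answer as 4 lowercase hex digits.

f674

Key "g" = 67 is 1 byte ≤ B = 6; zero-pad to 6 bytes: K' = 67 00 00 00 00 00.
K' ⊕ ipad = 51 36 36 36 36 36.
Inner input = 51 36 36 36 36 36 ∥ e6 d2 53.
Inner hash: even-index sum = 502 mod 256 = 246; odd-index sum = 372 mod 256 = 116 → f6 74.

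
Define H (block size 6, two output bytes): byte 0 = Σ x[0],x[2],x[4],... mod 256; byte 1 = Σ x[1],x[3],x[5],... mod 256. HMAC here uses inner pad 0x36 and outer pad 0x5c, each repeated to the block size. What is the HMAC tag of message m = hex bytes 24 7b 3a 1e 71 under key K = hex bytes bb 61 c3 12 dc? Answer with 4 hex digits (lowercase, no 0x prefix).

4131

Key hex bytes bb 61 c3 12 dc is 5 bytes ≤ B = 6; zero-pad to 6 bytes: K' = bb 61 c3 12 dc 00.
K' ⊕ ipad = 8d 57 f5 24 ea 36.  K' ⊕ opad = e7 3d 9f 4e 80 5c.
Inner input = (K'⊕ipad) ∥ m = 8d 57 f5 24 ea 36 ∥ 24 7b 3a 1e 71.
Inner hash: even-index sum = 827 mod 256 = 59; odd-index sum = 330 mod 256 = 74 → 3b 4a.
Outer input = (K'⊕opad) ∥ inner = e7 3d 9f 4e 80 5c ∥ 3b 4a.
Outer hash (tag): even-index sum = 577 mod 256 = 65; odd-index sum = 305 mod 256 = 49 → 41 31.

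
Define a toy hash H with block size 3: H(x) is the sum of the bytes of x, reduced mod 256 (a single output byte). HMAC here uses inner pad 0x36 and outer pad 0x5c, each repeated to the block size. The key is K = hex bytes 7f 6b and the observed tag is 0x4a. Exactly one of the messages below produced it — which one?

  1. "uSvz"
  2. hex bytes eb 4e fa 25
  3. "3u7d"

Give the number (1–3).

1

Key hex bytes 7f 6b is 2 bytes ≤ B = 3; zero-pad to 3 bytes: K' = 7f 6b 00.
K' ⊕ ipad = 49 5d 36; K' ⊕ opad = 23 37 5c.
m1: inner = H(49 5d 36 75 53 76 7a) = 94; tag = H(23 37 5c 94) = 4a ← matches
m2: inner = H(49 5d 36 eb 4e fa 25) = 34; tag = H(23 37 5c 34) = ea
m3: inner = H(49 5d 36 33 75 37 64) = 1f; tag = H(23 37 5c 1f) = d5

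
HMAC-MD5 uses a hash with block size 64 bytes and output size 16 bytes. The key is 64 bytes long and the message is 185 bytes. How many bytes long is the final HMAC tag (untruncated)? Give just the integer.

16

The tag is one MD5 digest: 16 bytes.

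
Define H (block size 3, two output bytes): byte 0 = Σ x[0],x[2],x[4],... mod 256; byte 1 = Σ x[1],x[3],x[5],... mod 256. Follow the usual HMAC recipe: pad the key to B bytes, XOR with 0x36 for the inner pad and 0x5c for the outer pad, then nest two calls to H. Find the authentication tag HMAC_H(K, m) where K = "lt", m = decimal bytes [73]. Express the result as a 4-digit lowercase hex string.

Key "lt" = 6c 74 is 2 bytes ≤ B = 3; zero-pad to 3 bytes: K' = 6c 74 00.
K' ⊕ ipad = 5a 42 36.  K' ⊕ opad = 30 28 5c.
Inner input = (K'⊕ipad) ∥ m = 5a 42 36 ∥ 49.
Inner hash: even-index sum = 144 mod 256 = 144; odd-index sum = 139 mod 256 = 139 → 90 8b.
Outer input = (K'⊕opad) ∥ inner = 30 28 5c ∥ 90 8b.
Outer hash (tag): even-index sum = 279 mod 256 = 23; odd-index sum = 184 mod 256 = 184 → 17 b8.

17b8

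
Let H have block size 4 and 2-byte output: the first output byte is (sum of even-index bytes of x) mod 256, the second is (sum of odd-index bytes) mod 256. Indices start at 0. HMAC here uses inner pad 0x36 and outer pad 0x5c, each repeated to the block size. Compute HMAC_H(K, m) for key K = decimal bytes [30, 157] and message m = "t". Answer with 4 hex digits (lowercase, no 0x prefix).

70fe

Key decimal bytes [30, 157] = 1e 9d is 2 bytes ≤ B = 4; zero-pad to 4 bytes: K' = 1e 9d 00 00.
K' ⊕ ipad = 28 ab 36 36.  K' ⊕ opad = 42 c1 5c 5c.
Inner input = (K'⊕ipad) ∥ m = 28 ab 36 36 ∥ 74.
Inner hash: even-index sum = 210 mod 256 = 210; odd-index sum = 225 mod 256 = 225 → d2 e1.
Outer input = (K'⊕opad) ∥ inner = 42 c1 5c 5c ∥ d2 e1.
Outer hash (tag): even-index sum = 368 mod 256 = 112; odd-index sum = 510 mod 256 = 254 → 70 fe.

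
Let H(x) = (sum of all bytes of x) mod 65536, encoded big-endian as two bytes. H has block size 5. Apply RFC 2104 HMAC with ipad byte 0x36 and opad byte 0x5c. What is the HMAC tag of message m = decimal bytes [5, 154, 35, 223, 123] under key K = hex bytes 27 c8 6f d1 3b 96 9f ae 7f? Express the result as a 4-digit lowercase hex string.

02e9

Key hex bytes 27 c8 6f d1 3b 96 9f ae 7f is 9 bytes > B = 5, so hash it first: H(key) = 04 cc, then zero-pad to 5 bytes: K' = 04 cc 00 00 00.
K' ⊕ ipad = 32 fa 36 36 36.  K' ⊕ opad = 58 90 5c 5c 5c.
Inner input = (K'⊕ipad) ∥ m = 32 fa 36 36 36 ∥ 05 9a 23 df 7b.
Inner hash: sum = 50+250+54+54+54+5+154+35+223+123 = 1002 → 03 ea.
Outer input = (K'⊕opad) ∥ inner = 58 90 5c 5c 5c ∥ 03 ea.
Outer hash (tag): sum = 88+144+92+92+92+3+234 = 745 → 02 e9.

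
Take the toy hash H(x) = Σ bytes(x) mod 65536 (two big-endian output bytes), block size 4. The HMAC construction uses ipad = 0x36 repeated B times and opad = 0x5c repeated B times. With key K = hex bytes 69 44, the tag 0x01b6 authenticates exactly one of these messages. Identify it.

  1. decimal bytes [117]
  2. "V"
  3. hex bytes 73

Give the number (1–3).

3

Key hex bytes 69 44 is 2 bytes ≤ B = 4; zero-pad to 4 bytes: K' = 69 44 00 00.
K' ⊕ ipad = 5f 72 36 36; K' ⊕ opad = 35 18 5c 5c.
m1: inner = H(5f 72 36 36 75) = 01 b2; tag = H(35 18 5c 5c 01 b2) = 01b8
m2: inner = H(5f 72 36 36 56) = 01 93; tag = H(35 18 5c 5c 01 93) = 0199
m3: inner = H(5f 72 36 36 73) = 01 b0; tag = H(35 18 5c 5c 01 b0) = 01b6 ← matches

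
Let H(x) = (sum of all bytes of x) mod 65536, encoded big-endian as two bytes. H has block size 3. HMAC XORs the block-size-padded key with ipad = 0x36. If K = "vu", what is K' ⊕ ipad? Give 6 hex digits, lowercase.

Key "vu" = 76 75 is 2 bytes ≤ B = 3; zero-pad to 3 bytes: K' = 76 75 00.
XOR each byte with 0x36: 76⊕36=40, 75⊕36=43, 00⊕36=36.

404336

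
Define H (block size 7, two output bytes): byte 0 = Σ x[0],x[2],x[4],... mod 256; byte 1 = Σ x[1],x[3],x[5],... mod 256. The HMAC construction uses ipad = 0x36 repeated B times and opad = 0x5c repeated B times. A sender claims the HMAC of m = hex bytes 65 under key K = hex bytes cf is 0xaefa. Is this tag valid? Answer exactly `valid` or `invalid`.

Key hex bytes cf is 1 byte ≤ B = 7; zero-pad to 7 bytes: K' = cf 00 00 00 00 00 00.
K' ⊕ ipad = f9 36 36 36 36 36 36; K' ⊕ opad = 93 5c 5c 5c 5c 5c 5c.
Inner hash: even-index sum = 411 mod 256 = 155; odd-index sum = 263 mod 256 = 7 → 9b 07.
Outer hash (recomputed tag): even-index sum = 430 mod 256 = 174; odd-index sum = 431 mod 256 = 175 → ae af.
Recomputed tag = aeaf; claimed = aefa → mismatch.

invalid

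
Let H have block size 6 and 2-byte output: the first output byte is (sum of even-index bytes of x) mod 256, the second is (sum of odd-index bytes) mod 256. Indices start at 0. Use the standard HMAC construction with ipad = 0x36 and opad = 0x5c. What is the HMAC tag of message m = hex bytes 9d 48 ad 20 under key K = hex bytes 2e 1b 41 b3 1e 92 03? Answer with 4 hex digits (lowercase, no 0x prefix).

Key hex bytes 2e 1b 41 b3 1e 92 03 is 7 bytes > B = 6, so hash it first: H(key) = 90 60, then zero-pad to 6 bytes: K' = 90 60 00 00 00 00.
K' ⊕ ipad = a6 56 36 36 36 36.  K' ⊕ opad = cc 3c 5c 5c 5c 5c.
Inner input = (K'⊕ipad) ∥ m = a6 56 36 36 36 36 ∥ 9d 48 ad 20.
Inner hash: even-index sum = 604 mod 256 = 92; odd-index sum = 298 mod 256 = 42 → 5c 2a.
Outer input = (K'⊕opad) ∥ inner = cc 3c 5c 5c 5c 5c ∥ 5c 2a.
Outer hash (tag): even-index sum = 480 mod 256 = 224; odd-index sum = 286 mod 256 = 30 → e0 1e.

e01e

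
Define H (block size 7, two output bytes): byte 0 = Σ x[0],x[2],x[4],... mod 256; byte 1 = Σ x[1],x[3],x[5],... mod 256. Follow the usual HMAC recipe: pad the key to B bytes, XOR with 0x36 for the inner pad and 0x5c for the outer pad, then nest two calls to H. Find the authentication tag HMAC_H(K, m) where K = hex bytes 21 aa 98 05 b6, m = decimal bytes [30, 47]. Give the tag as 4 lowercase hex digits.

aa55

Key hex bytes 21 aa 98 05 b6 is 5 bytes ≤ B = 7; zero-pad to 7 bytes: K' = 21 aa 98 05 b6 00 00.
K' ⊕ ipad = 17 9c ae 33 80 36 36.  K' ⊕ opad = 7d f6 c4 59 ea 5c 5c.
Inner input = (K'⊕ipad) ∥ m = 17 9c ae 33 80 36 36 ∥ 1e 2f.
Inner hash: even-index sum = 426 mod 256 = 170; odd-index sum = 291 mod 256 = 35 → aa 23.
Outer input = (K'⊕opad) ∥ inner = 7d f6 c4 59 ea 5c 5c ∥ aa 23.
Outer hash (tag): even-index sum = 682 mod 256 = 170; odd-index sum = 597 mod 256 = 85 → aa 55.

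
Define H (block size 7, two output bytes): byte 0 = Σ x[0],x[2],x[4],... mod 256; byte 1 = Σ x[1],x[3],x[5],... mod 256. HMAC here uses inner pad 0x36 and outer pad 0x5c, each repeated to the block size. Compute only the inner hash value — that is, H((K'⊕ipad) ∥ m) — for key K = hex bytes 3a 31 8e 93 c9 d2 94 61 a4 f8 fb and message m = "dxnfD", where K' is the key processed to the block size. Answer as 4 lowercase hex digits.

725b

Key hex bytes 3a 31 8e 93 c9 d2 94 61 a4 f8 fb is 11 bytes > B = 7, so hash it first: H(key) = c4 ef, then zero-pad to 7 bytes: K' = c4 ef 00 00 00 00 00.
K' ⊕ ipad = f2 d9 36 36 36 36 36.
Inner input = f2 d9 36 36 36 36 36 ∥ 64 78 6e 66 44.
Inner hash: even-index sum = 626 mod 256 = 114; odd-index sum = 603 mod 256 = 91 → 72 5b.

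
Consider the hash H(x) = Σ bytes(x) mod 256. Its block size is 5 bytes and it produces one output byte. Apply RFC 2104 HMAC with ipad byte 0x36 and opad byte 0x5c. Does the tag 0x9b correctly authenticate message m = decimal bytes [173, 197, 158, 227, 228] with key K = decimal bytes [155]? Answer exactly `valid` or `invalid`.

invalid

Key decimal bytes [155] = 9b is 1 byte ≤ B = 5; zero-pad to 5 bytes: K' = 9b 00 00 00 00.
K' ⊕ ipad = ad 36 36 36 36; K' ⊕ opad = c7 5c 5c 5c 5c.
Inner hash: sum = 173+54+54+54+54+173+197+158+227+228 = 1372; mod 256 = 92 → 5c.
Outer hash (recomputed tag): sum = 199+92+92+92+92+92 = 659; mod 256 = 147 → 93.
Recomputed tag = 93; claimed = 9b → mismatch.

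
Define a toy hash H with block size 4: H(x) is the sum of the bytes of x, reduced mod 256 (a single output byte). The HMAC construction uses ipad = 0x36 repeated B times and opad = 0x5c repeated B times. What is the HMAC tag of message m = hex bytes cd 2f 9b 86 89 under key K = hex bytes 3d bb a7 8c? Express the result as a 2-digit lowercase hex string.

9c

Key hex bytes 3d bb a7 8c is exactly B = 4 bytes: K' = 3d bb a7 8c.
K' ⊕ ipad = 0b 8d 91 ba.  K' ⊕ opad = 61 e7 fb d0.
Inner input = (K'⊕ipad) ∥ m = 0b 8d 91 ba ∥ cd 2f 9b 86 89.
Inner hash: sum = 11+141+145+186+205+47+155+134+137 = 1161; mod 256 = 137 → 89.
Outer input = (K'⊕opad) ∥ inner = 61 e7 fb d0 ∥ 89.
Outer hash (tag): sum = 97+231+251+208+137 = 924; mod 256 = 156 → 9c.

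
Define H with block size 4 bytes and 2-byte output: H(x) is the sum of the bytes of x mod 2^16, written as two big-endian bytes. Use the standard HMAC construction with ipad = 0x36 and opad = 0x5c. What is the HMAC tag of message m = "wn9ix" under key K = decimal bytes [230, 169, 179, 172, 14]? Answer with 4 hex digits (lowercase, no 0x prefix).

Key decimal bytes [230, 169, 179, 172, 14] = e6 a9 b3 ac 0e is 5 bytes > B = 4, so hash it first: H(key) = 02 fc, then zero-pad to 4 bytes: K' = 02 fc 00 00.
K' ⊕ ipad = 34 ca 36 36.  K' ⊕ opad = 5e a0 5c 5c.
Inner input = (K'⊕ipad) ∥ m = 34 ca 36 36 ∥ 77 6e 39 69 78.
Inner hash: sum = 52+202+54+54+119+110+57+105+120 = 873 → 03 69.
Outer input = (K'⊕opad) ∥ inner = 5e a0 5c 5c ∥ 03 69.
Outer hash (tag): sum = 94+160+92+92+3+105 = 546 → 02 22.

0222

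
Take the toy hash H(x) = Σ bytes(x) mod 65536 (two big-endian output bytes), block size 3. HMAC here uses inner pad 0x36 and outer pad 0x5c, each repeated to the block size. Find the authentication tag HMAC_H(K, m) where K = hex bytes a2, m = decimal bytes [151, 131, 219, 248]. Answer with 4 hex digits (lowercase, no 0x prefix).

Key hex bytes a2 is 1 byte ≤ B = 3; zero-pad to 3 bytes: K' = a2 00 00.
K' ⊕ ipad = 94 36 36.  K' ⊕ opad = fe 5c 5c.
Inner input = (K'⊕ipad) ∥ m = 94 36 36 ∥ 97 83 db f8.
Inner hash: sum = 148+54+54+151+131+219+248 = 1005 → 03 ed.
Outer input = (K'⊕opad) ∥ inner = fe 5c 5c ∥ 03 ed.
Outer hash (tag): sum = 254+92+92+3+237 = 678 → 02 a6.

02a6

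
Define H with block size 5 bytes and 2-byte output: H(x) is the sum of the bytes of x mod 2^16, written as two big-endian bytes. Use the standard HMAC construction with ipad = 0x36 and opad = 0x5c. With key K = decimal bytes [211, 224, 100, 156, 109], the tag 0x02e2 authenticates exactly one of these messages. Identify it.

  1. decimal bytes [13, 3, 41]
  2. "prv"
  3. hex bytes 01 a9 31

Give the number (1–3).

Key decimal bytes [211, 224, 100, 156, 109] = d3 e0 64 9c 6d is exactly B = 5 bytes: K' = d3 e0 64 9c 6d.
K' ⊕ ipad = e5 d6 52 aa 5b; K' ⊕ opad = 8f bc 38 c0 31.
m1: inner = H(e5 d6 52 aa 5b 0d 03 29) = 03 4b; tag = H(8f bc 38 c0 31 03 4b) = 02c2
m2: inner = H(e5 d6 52 aa 5b 70 72 76) = 04 6a; tag = H(8f bc 38 c0 31 04 6a) = 02e2 ← matches
m3: inner = H(e5 d6 52 aa 5b 01 a9 31) = 03 ed; tag = H(8f bc 38 c0 31 03 ed) = 0364

2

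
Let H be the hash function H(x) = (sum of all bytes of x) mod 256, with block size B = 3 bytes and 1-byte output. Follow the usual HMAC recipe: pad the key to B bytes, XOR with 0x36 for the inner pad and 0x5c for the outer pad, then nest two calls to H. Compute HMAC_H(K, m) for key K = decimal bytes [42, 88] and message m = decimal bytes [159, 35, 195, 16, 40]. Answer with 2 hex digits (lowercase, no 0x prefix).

53

Key decimal bytes [42, 88] = 2a 58 is 2 bytes ≤ B = 3; zero-pad to 3 bytes: K' = 2a 58 00.
K' ⊕ ipad = 1c 6e 36.  K' ⊕ opad = 76 04 5c.
Inner input = (K'⊕ipad) ∥ m = 1c 6e 36 ∥ 9f 23 c3 10 28.
Inner hash: sum = 28+110+54+159+35+195+16+40 = 637; mod 256 = 125 → 7d.
Outer input = (K'⊕opad) ∥ inner = 76 04 5c ∥ 7d.
Outer hash (tag): sum = 118+4+92+125 = 339; mod 256 = 83 → 53.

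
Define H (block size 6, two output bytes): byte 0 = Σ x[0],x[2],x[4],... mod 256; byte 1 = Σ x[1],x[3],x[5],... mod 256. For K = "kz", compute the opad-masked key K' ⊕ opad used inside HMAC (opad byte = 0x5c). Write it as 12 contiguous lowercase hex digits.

37265c5c5c5c

Key "kz" = 6b 7a is 2 bytes ≤ B = 6; zero-pad to 6 bytes: K' = 6b 7a 00 00 00 00.
XOR each byte with 0x5c: 6b⊕5c=37, 7a⊕5c=26, 00⊕5c=5c, 00⊕5c=5c, 00⊕5c=5c, 00⊕5c=5c.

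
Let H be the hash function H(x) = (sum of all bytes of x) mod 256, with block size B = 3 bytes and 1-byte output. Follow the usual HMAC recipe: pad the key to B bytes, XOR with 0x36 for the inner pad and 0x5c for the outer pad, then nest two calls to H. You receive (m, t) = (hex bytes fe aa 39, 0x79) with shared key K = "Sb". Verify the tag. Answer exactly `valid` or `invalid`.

valid

Key "Sb" = 53 62 is 2 bytes ≤ B = 3; zero-pad to 3 bytes: K' = 53 62 00.
K' ⊕ ipad = 65 54 36; K' ⊕ opad = 0f 3e 5c.
Inner hash: sum = 101+84+54+254+170+57 = 720; mod 256 = 208 → d0.
Outer hash (recomputed tag): sum = 15+62+92+208 = 377; mod 256 = 121 → 79.
Recomputed tag = 79; claimed = 79 → match.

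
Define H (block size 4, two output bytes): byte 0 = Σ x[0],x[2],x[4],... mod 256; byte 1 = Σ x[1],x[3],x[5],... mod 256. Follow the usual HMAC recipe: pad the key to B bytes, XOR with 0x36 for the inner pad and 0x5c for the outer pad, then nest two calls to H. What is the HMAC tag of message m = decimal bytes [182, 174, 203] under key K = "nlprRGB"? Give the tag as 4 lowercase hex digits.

85cc

Key "nlprRGB" = 6e 6c 70 72 52 47 42 is 7 bytes > B = 4, so hash it first: H(key) = 72 25, then zero-pad to 4 bytes: K' = 72 25 00 00.
K' ⊕ ipad = 44 13 36 36.  K' ⊕ opad = 2e 79 5c 5c.
Inner input = (K'⊕ipad) ∥ m = 44 13 36 36 ∥ b6 ae cb.
Inner hash: even-index sum = 507 mod 256 = 251; odd-index sum = 247 mod 256 = 247 → fb f7.
Outer input = (K'⊕opad) ∥ inner = 2e 79 5c 5c ∥ fb f7.
Outer hash (tag): even-index sum = 389 mod 256 = 133; odd-index sum = 460 mod 256 = 204 → 85 cc.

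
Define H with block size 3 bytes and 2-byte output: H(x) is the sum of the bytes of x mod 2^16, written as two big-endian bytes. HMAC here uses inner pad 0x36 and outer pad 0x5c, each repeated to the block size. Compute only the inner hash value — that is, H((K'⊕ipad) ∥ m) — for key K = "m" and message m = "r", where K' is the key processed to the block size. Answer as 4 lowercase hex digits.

0139

Key "m" = 6d is 1 byte ≤ B = 3; zero-pad to 3 bytes: K' = 6d 00 00.
K' ⊕ ipad = 5b 36 36.
Inner input = 5b 36 36 ∥ 72.
Inner hash: sum = 91+54+54+114 = 313 → 01 39.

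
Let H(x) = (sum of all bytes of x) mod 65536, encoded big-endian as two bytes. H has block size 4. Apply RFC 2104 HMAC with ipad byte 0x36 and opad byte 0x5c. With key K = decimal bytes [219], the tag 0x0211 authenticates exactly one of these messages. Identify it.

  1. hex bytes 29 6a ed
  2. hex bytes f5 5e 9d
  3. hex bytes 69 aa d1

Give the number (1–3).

Key decimal bytes [219] = db is 1 byte ≤ B = 4; zero-pad to 4 bytes: K' = db 00 00 00.
K' ⊕ ipad = ed 36 36 36; K' ⊕ opad = 87 5c 5c 5c.
m1: inner = H(ed 36 36 36 29 6a ed) = 03 0f; tag = H(87 5c 5c 5c 03 0f) = 01ad
m2: inner = H(ed 36 36 36 f5 5e 9d) = 03 7f; tag = H(87 5c 5c 5c 03 7f) = 021d
m3: inner = H(ed 36 36 36 69 aa d1) = 03 73; tag = H(87 5c 5c 5c 03 73) = 0211 ← matches

3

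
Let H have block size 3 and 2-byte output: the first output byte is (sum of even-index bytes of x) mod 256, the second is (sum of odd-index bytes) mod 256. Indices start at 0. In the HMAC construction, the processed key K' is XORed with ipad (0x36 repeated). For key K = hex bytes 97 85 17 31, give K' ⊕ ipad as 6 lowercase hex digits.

Key hex bytes 97 85 17 31 is 4 bytes > B = 3, so hash it first: H(key) = ae b6, then zero-pad to 3 bytes: K' = ae b6 00.
XOR each byte with 0x36: ae⊕36=98, b6⊕36=80, 00⊕36=36.

988036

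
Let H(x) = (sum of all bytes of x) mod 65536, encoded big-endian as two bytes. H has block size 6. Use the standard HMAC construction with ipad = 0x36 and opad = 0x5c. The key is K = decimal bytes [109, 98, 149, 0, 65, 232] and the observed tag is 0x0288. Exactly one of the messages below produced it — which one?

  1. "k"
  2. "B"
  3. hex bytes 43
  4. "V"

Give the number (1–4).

Key decimal bytes [109, 98, 149, 0, 65, 232] = 6d 62 95 00 41 e8 is exactly B = 6 bytes: K' = 6d 62 95 00 41 e8.
K' ⊕ ipad = 5b 54 a3 36 77 de; K' ⊕ opad = 31 3e c9 5c 1d b4.
m1: inner = H(5b 54 a3 36 77 de 6b) = 03 48; tag = H(31 3e c9 5c 1d b4 03 48) = 02b0
m2: inner = H(5b 54 a3 36 77 de 42) = 03 1f; tag = H(31 3e c9 5c 1d b4 03 1f) = 0287
m3: inner = H(5b 54 a3 36 77 de 43) = 03 20; tag = H(31 3e c9 5c 1d b4 03 20) = 0288 ← matches
m4: inner = H(5b 54 a3 36 77 de 56) = 03 33; tag = H(31 3e c9 5c 1d b4 03 33) = 029b

3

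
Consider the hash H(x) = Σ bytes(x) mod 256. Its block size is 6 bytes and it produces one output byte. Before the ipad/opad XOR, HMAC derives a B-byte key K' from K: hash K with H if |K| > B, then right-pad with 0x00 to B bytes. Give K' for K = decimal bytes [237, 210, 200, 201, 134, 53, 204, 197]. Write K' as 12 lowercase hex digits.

|K| = 8 > B = 6, so first hash the key.
H(K): sum = 237+210+200+201+134+53+204+197 = 1436; mod 256 = 156 → 9c.
Zero-pad H(K) = 9c to 6 bytes: K' = 9c 00 00 00 00 00.

9c0000000000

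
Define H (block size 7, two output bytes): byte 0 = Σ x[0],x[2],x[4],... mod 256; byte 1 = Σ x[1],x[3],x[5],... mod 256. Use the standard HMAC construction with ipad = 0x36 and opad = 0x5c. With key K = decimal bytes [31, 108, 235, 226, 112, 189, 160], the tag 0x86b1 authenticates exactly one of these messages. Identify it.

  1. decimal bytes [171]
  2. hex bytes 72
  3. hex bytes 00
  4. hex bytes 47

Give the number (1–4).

Key decimal bytes [31, 108, 235, 226, 112, 189, 160] = 1f 6c eb e2 70 bd a0 is exactly B = 7 bytes: K' = 1f 6c eb e2 70 bd a0.
K' ⊕ ipad = 29 5a dd d4 46 8b 96; K' ⊕ opad = 43 30 b7 be 2c e1 fc.
m1: inner = H(29 5a dd d4 46 8b 96 ab) = e2 64; tag = H(43 30 b7 be 2c e1 fc e2 64) = 86b1 ← matches
m2: inner = H(29 5a dd d4 46 8b 96 72) = e2 2b; tag = H(43 30 b7 be 2c e1 fc e2 2b) = 4db1
m3: inner = H(29 5a dd d4 46 8b 96 00) = e2 b9; tag = H(43 30 b7 be 2c e1 fc e2 b9) = dbb1
m4: inner = H(29 5a dd d4 46 8b 96 47) = e2 00; tag = H(43 30 b7 be 2c e1 fc e2 00) = 22b1

1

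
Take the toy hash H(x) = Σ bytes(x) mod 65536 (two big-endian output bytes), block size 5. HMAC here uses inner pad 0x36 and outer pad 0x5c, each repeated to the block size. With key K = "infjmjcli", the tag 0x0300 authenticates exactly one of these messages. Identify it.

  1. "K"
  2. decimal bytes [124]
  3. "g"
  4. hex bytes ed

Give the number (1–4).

1

Key "infjmjcli" = 69 6e 66 6a 6d 6a 63 6c 69 is 9 bytes > B = 5, so hash it first: H(key) = 03 b6, then zero-pad to 5 bytes: K' = 03 b6 00 00 00.
K' ⊕ ipad = 35 80 36 36 36; K' ⊕ opad = 5f ea 5c 5c 5c.
m1: inner = H(35 80 36 36 36 4b) = 01 a2; tag = H(5f ea 5c 5c 5c 01 a2) = 0300 ← matches
m2: inner = H(35 80 36 36 36 7c) = 01 d3; tag = H(5f ea 5c 5c 5c 01 d3) = 0331
m3: inner = H(35 80 36 36 36 67) = 01 be; tag = H(5f ea 5c 5c 5c 01 be) = 031c
m4: inner = H(35 80 36 36 36 ed) = 02 44; tag = H(5f ea 5c 5c 5c 02 44) = 02a3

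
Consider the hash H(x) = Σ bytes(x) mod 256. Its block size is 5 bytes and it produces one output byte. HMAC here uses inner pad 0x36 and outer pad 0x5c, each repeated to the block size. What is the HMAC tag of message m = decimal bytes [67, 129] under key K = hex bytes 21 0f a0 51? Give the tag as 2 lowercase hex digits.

Key hex bytes 21 0f a0 51 is 4 bytes ≤ B = 5; zero-pad to 5 bytes: K' = 21 0f a0 51 00.
K' ⊕ ipad = 17 39 96 67 36.  K' ⊕ opad = 7d 53 fc 0d 5c.
Inner input = (K'⊕ipad) ∥ m = 17 39 96 67 36 ∥ 43 81.
Inner hash: sum = 23+57+150+103+54+67+129 = 583; mod 256 = 71 → 47.
Outer input = (K'⊕opad) ∥ inner = 7d 53 fc 0d 5c ∥ 47.
Outer hash (tag): sum = 125+83+252+13+92+71 = 636; mod 256 = 124 → 7c.

7c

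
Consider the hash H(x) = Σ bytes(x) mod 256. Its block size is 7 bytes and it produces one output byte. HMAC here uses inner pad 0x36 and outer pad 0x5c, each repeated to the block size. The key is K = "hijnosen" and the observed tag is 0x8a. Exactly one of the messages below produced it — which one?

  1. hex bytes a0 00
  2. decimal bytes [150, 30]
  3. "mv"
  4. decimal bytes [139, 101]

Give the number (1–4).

2

Key "hijnosen" = 68 69 6a 6e 6f 73 65 6e is 8 bytes > B = 7, so hash it first: H(key) = 5e, then zero-pad to 7 bytes: K' = 5e 00 00 00 00 00 00.
K' ⊕ ipad = 68 36 36 36 36 36 36; K' ⊕ opad = 02 5c 5c 5c 5c 5c 5c.
m1: inner = H(68 36 36 36 36 36 36 a0 00) = 4c; tag = H(02 5c 5c 5c 5c 5c 5c 4c) = 76
m2: inner = H(68 36 36 36 36 36 36 96 1e) = 60; tag = H(02 5c 5c 5c 5c 5c 5c 60) = 8a ← matches
m3: inner = H(68 36 36 36 36 36 36 6d 76) = 8f; tag = H(02 5c 5c 5c 5c 5c 5c 8f) = b9
m4: inner = H(68 36 36 36 36 36 36 8b 65) = 9c; tag = H(02 5c 5c 5c 5c 5c 5c 9c) = c6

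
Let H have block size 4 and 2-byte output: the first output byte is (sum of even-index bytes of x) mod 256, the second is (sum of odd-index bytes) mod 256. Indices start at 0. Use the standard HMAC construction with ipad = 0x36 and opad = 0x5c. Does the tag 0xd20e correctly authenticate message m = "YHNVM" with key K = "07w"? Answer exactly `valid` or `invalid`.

invalid

Key "07w" = 30 37 77 is 3 bytes ≤ B = 4; zero-pad to 4 bytes: K' = 30 37 77 00.
K' ⊕ ipad = 06 01 41 36; K' ⊕ opad = 6c 6b 2b 5c.
Inner hash: even-index sum = 315 mod 256 = 59; odd-index sum = 213 mod 256 = 213 → 3b d5.
Outer hash (recomputed tag): even-index sum = 210 mod 256 = 210; odd-index sum = 412 mod 256 = 156 → d2 9c.
Recomputed tag = d29c; claimed = d20e → mismatch.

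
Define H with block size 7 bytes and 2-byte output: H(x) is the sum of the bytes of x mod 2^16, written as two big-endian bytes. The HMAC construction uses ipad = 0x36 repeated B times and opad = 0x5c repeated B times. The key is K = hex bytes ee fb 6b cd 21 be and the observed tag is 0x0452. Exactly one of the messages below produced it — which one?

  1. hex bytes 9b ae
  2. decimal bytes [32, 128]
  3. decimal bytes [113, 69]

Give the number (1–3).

2

Key hex bytes ee fb 6b cd 21 be is 6 bytes ≤ B = 7; zero-pad to 7 bytes: K' = ee fb 6b cd 21 be 00.
K' ⊕ ipad = d8 cd 5d fb 17 88 36; K' ⊕ opad = b2 a7 37 91 7d e2 5c.
m1: inner = H(d8 cd 5d fb 17 88 36 9b ae) = 05 1b; tag = H(b2 a7 37 91 7d e2 5c 05 1b) = 03fc
m2: inner = H(d8 cd 5d fb 17 88 36 20 80) = 04 72; tag = H(b2 a7 37 91 7d e2 5c 04 72) = 0452 ← matches
m3: inner = H(d8 cd 5d fb 17 88 36 71 45) = 04 88; tag = H(b2 a7 37 91 7d e2 5c 04 88) = 0468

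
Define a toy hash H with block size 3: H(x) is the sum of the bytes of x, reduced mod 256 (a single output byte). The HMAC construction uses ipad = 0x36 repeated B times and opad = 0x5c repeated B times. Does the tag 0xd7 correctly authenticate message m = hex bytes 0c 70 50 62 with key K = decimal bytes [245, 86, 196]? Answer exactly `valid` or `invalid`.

Key decimal bytes [245, 86, 196] = f5 56 c4 is exactly B = 3 bytes: K' = f5 56 c4.
K' ⊕ ipad = c3 60 f2; K' ⊕ opad = a9 0a 98.
Inner hash: sum = 195+96+242+12+112+80+98 = 835; mod 256 = 67 → 43.
Outer hash (recomputed tag): sum = 169+10+152+67 = 398; mod 256 = 142 → 8e.
Recomputed tag = 8e; claimed = d7 → mismatch.

invalid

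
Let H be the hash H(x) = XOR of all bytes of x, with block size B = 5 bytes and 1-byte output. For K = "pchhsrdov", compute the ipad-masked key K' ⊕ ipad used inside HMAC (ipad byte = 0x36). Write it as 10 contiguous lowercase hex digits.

Key "pchhsrdov" = 70 63 68 68 73 72 64 6f 76 is 9 bytes > B = 5, so hash it first: H(key) = 6f, then zero-pad to 5 bytes: K' = 6f 00 00 00 00.
XOR each byte with 0x36: 6f⊕36=59, 00⊕36=36, 00⊕36=36, 00⊕36=36, 00⊕36=36.

5936363636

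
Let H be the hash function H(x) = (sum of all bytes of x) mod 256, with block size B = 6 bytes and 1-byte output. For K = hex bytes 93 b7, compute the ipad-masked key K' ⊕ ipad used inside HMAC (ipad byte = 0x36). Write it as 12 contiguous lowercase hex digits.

a58136363636

Key hex bytes 93 b7 is 2 bytes ≤ B = 6; zero-pad to 6 bytes: K' = 93 b7 00 00 00 00.
XOR each byte with 0x36: 93⊕36=a5, b7⊕36=81, 00⊕36=36, 00⊕36=36, 00⊕36=36, 00⊕36=36.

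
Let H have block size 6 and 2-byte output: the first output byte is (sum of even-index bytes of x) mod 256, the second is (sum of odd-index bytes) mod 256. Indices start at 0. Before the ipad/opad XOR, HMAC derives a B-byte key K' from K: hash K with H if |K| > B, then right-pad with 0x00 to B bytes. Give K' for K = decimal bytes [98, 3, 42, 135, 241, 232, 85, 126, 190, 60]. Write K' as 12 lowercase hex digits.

902c00000000

|K| = 10 > B = 6, so first hash the key.
H(K): even-index sum = 656 mod 256 = 144; odd-index sum = 556 mod 256 = 44 → 90 2c.
Zero-pad H(K) = 90 2c to 6 bytes: K' = 90 2c 00 00 00 00.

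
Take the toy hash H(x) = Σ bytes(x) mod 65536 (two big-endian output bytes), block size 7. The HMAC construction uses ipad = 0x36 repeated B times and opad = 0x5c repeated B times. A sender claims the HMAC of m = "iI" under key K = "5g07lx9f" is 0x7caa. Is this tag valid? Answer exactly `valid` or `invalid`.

invalid

Key "5g07lx9f" = 35 67 30 37 6c 78 39 66 is 8 bytes > B = 7, so hash it first: H(key) = 02 86, then zero-pad to 7 bytes: K' = 02 86 00 00 00 00 00.
K' ⊕ ipad = 34 b0 36 36 36 36 36; K' ⊕ opad = 5e da 5c 5c 5c 5c 5c.
Inner hash: sum = 52+176+54+54+54+54+54+105+73 = 676 → 02 a4.
Outer hash (recomputed tag): sum = 94+218+92+92+92+92+92+2+164 = 938 → 03 aa.
Recomputed tag = 03aa; claimed = 7caa → mismatch.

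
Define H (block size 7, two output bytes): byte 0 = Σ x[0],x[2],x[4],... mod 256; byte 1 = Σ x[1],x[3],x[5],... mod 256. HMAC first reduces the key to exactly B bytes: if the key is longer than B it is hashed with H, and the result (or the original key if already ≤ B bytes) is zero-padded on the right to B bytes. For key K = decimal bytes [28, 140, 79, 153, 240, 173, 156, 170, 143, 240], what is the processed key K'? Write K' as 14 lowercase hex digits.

866c0000000000

|K| = 10 > B = 7, so first hash the key.
H(K): even-index sum = 646 mod 256 = 134; odd-index sum = 876 mod 256 = 108 → 86 6c.
Zero-pad H(K) = 86 6c to 7 bytes: K' = 86 6c 00 00 00 00 00.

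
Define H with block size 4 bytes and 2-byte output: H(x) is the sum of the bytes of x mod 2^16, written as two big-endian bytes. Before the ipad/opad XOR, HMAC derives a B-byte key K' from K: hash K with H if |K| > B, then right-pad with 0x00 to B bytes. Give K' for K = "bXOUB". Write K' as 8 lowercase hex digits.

|K| = 5 > B = 4, so first hash the key.
H(K): sum = 98+88+79+85+66 = 416 → 01 a0.
Zero-pad H(K) = 01 a0 to 4 bytes: K' = 01 a0 00 00.

01a00000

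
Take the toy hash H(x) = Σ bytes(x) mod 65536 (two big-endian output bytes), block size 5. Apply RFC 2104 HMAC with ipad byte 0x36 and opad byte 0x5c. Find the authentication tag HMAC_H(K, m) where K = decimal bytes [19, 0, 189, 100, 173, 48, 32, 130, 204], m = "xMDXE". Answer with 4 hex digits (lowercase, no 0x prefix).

Key decimal bytes [19, 0, 189, 100, 173, 48, 32, 130, 204] = 13 00 bd 64 ad 30 20 82 cc is 9 bytes > B = 5, so hash it first: H(key) = 03 7f, then zero-pad to 5 bytes: K' = 03 7f 00 00 00.
K' ⊕ ipad = 35 49 36 36 36.  K' ⊕ opad = 5f 23 5c 5c 5c.
Inner input = (K'⊕ipad) ∥ m = 35 49 36 36 36 ∥ 78 4d 44 58 45.
Inner hash: sum = 53+73+54+54+54+120+77+68+88+69 = 710 → 02 c6.
Outer input = (K'⊕opad) ∥ inner = 5f 23 5c 5c 5c ∥ 02 c6.
Outer hash (tag): sum = 95+35+92+92+92+2+198 = 606 → 02 5e.

025e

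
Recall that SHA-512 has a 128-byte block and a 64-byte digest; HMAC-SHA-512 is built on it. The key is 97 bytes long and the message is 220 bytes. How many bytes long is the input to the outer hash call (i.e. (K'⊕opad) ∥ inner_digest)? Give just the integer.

Key is 97 ≤ 128 bytes, zero-padded: |K'| = 128.
Outer input = (K'⊕opad) ∥ H(inner) → 128 + 64 = 192 bytes.

192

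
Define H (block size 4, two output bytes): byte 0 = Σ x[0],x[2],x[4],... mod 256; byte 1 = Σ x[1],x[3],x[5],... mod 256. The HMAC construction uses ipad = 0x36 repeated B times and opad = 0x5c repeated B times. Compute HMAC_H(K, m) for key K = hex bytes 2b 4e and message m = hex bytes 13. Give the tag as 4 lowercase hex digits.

391c

Key hex bytes 2b 4e is 2 bytes ≤ B = 4; zero-pad to 4 bytes: K' = 2b 4e 00 00.
K' ⊕ ipad = 1d 78 36 36.  K' ⊕ opad = 77 12 5c 5c.
Inner input = (K'⊕ipad) ∥ m = 1d 78 36 36 ∥ 13.
Inner hash: even-index sum = 102 mod 256 = 102; odd-index sum = 174 mod 256 = 174 → 66 ae.
Outer input = (K'⊕opad) ∥ inner = 77 12 5c 5c ∥ 66 ae.
Outer hash (tag): even-index sum = 313 mod 256 = 57; odd-index sum = 284 mod 256 = 28 → 39 1c.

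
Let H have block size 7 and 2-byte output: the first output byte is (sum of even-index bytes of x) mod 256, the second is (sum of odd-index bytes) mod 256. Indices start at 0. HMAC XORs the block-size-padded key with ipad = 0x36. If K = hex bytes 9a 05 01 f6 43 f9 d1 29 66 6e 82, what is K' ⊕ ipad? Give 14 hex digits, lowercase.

Key hex bytes 9a 05 01 f6 43 f9 d1 29 66 6e 82 is 11 bytes > B = 7, so hash it first: H(key) = 97 8b, then zero-pad to 7 bytes: K' = 97 8b 00 00 00 00 00.
XOR each byte with 0x36: 97⊕36=a1, 8b⊕36=bd, 00⊕36=36, 00⊕36=36, 00⊕36=36, 00⊕36=36, 00⊕36=36.

a1bd3636363636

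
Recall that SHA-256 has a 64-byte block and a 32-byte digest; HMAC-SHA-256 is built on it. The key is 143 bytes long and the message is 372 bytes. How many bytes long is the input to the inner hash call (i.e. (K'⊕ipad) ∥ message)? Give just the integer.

436

Key is 143 > 64 bytes, so it is hashed to 32 bytes then zero-padded to 64: |K'| = 64.
Inner input = (K'⊕ipad) ∥ m → 64 + 372 = 436 bytes.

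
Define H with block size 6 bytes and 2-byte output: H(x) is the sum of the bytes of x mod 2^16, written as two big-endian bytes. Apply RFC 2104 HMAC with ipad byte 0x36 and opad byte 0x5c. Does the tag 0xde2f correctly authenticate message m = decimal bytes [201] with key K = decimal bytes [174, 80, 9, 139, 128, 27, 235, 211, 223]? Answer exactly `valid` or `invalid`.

invalid

Key decimal bytes [174, 80, 9, 139, 128, 27, 235, 211, 223] = ae 50 09 8b 80 1b eb d3 df is 9 bytes > B = 6, so hash it first: H(key) = 04 ca, then zero-pad to 6 bytes: K' = 04 ca 00 00 00 00.
K' ⊕ ipad = 32 fc 36 36 36 36; K' ⊕ opad = 58 96 5c 5c 5c 5c.
Inner hash: sum = 50+252+54+54+54+54+201 = 719 → 02 cf.
Outer hash (recomputed tag): sum = 88+150+92+92+92+92+2+207 = 815 → 03 2f.
Recomputed tag = 032f; claimed = de2f → mismatch.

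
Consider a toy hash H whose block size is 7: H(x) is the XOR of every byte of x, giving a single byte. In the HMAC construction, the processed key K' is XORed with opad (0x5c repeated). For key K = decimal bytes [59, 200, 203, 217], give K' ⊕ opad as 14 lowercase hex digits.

Key decimal bytes [59, 200, 203, 217] = 3b c8 cb d9 is 4 bytes ≤ B = 7; zero-pad to 7 bytes: K' = 3b c8 cb d9 00 00 00.
XOR each byte with 0x5c: 3b⊕5c=67, c8⊕5c=94, cb⊕5c=97, d9⊕5c=85, 00⊕5c=5c, 00⊕5c=5c, 00⊕5c=5c.

679497855c5c5c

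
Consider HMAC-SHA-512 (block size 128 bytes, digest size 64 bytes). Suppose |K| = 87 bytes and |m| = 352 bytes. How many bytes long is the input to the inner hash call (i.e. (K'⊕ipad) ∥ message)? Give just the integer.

Key is 87 ≤ 128 bytes, zero-padded: |K'| = 128.
Inner input = (K'⊕ipad) ∥ m → 128 + 352 = 480 bytes.

480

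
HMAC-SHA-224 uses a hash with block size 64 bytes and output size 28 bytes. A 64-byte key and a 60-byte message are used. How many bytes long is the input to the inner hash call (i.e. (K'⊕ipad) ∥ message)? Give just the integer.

124

Key is 64 ≤ 64 bytes, zero-padded: |K'| = 64.
Inner input = (K'⊕ipad) ∥ m → 64 + 60 = 124 bytes.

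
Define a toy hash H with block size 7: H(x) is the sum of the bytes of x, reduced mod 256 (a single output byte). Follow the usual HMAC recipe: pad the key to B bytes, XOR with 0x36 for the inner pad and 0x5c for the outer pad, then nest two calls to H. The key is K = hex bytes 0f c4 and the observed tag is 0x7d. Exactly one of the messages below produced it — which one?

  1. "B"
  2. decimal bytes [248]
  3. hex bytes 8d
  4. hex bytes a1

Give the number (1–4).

Key hex bytes 0f c4 is 2 bytes ≤ B = 7; zero-pad to 7 bytes: K' = 0f c4 00 00 00 00 00.
K' ⊕ ipad = 39 f2 36 36 36 36 36; K' ⊕ opad = 53 98 5c 5c 5c 5c 5c.
m1: inner = H(39 f2 36 36 36 36 36 42) = 7b; tag = H(53 98 5c 5c 5c 5c 5c 7b) = 32
m2: inner = H(39 f2 36 36 36 36 36 f8) = 31; tag = H(53 98 5c 5c 5c 5c 5c 31) = e8
m3: inner = H(39 f2 36 36 36 36 36 8d) = c6; tag = H(53 98 5c 5c 5c 5c 5c c6) = 7d ← matches
m4: inner = H(39 f2 36 36 36 36 36 a1) = da; tag = H(53 98 5c 5c 5c 5c 5c da) = 91

3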